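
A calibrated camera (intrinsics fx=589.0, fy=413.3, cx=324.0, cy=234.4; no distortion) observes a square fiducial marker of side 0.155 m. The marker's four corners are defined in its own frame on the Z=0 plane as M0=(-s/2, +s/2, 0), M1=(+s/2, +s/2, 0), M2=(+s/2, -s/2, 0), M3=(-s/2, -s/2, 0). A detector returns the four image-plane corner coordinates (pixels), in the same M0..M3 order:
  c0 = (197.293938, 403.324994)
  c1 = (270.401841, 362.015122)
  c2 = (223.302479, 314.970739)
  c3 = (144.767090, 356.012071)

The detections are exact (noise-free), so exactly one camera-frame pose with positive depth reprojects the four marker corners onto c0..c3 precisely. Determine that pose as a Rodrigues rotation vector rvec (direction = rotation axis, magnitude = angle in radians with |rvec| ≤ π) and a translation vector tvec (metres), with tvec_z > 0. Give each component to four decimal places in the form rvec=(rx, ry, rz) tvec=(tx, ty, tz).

Intrinsics K: fx=589.0, fy=413.3, cx=324.0, cy=234.4
Marker side s = 0.155 m; corners in marker frame (Z=0):
  M0 = (-0.0775, +0.0775, 0)
  M1 = (+0.0775, +0.0775, 0)
  M2 = (+0.0775, -0.0775, 0)
  M3 = (-0.0775, -0.0775, 0)
Detected image corners:
  c0 = (197.293938, 403.324994) px
  c1 = (270.401841, 362.015122) px
  c2 = (223.302479, 314.970739) px
  c3 = (144.767090, 356.012071) px
Planar DLT: solve 8×8 A·h = b for H (H[2,2]=1):
  H  [+547.19628 +379.12045 +210.29954]
  H  [-165.29997 +404.25137 +359.14333]
  H  [+0.27951 +0.27819 +1.00000]
B = K⁻¹H; ‖b₁‖=0.995523, ‖b₂‖=0.995523; λ = 2/(‖b₁‖+‖b₂‖) = 1.004497, sign → tz>0 ⇒ λ=+1.004497
r₁ = λ·B[:,0] = (+0.77876,-0.56099,+0.28077); r₂ = λ·B[:,1] = (+0.49285,+0.82402,+0.27944)
r₃ = r₁×r₂ = (-0.38812,-0.07924,+0.91820); SVD([r₁ r₂ r₃]) → R = UVᵀ:
  R  [+0.77876 +0.49285 -0.38812]
  R  [-0.56099 +0.82402 -0.07924]
  R  [+0.28077 +0.27944 +0.91820]
t = (-0.19391, +0.30318, +1.00450) m
tr R = 2.520975; θ = arccos((tr R − 1)/2) = 0.706732 rad = 40.493°
axis k = ((R−Rᵀ)₃₂, (R−Rᵀ)₁₃, (R−Rᵀ)₂₁) / (2 sinθ) = (+0.276180, -0.515046, -0.811451)
rvec = θ·k = (+0.195185, -0.364000, -0.573479)

rvec=(0.1952, -0.3640, -0.5735) tvec=(-0.1939, 0.3032, 1.0045)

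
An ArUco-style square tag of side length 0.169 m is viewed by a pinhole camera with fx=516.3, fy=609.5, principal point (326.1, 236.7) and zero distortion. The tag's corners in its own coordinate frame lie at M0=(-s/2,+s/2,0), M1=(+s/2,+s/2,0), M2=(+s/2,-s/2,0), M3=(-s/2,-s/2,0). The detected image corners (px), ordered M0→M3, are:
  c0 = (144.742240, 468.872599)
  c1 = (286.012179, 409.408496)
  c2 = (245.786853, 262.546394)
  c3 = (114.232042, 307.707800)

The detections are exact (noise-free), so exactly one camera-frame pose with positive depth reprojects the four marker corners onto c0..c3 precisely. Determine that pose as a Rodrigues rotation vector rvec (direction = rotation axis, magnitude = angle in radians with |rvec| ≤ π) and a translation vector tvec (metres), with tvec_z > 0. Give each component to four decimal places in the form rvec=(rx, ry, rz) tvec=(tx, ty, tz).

rvec=(-0.3758, -0.1869, -0.3209) tvec=(-0.1563, 0.1264, 0.6353)

Intrinsics K: fx=516.3, fy=609.5, cx=326.1, cy=236.7
Marker side s = 0.169 m; corners in marker frame (Z=0):
  M0 = (-0.0845, +0.0845, 0)
  M1 = (+0.0845, +0.0845, 0)
  M2 = (+0.0845, -0.0845, 0)
  M3 = (-0.0845, -0.0845, 0)
Detected image corners:
  c0 = (144.742240, 468.872599) px
  c1 = (286.012179, 409.408496) px
  c2 = (245.786853, 262.546394) px
  c3 = (114.232042, 307.707800) px
Planar DLT: solve 8×8 A·h = b for H (H[2,2]=1):
  H  [+879.74908 +107.73023 +199.07143]
  H  [-172.44110 +722.31275 +357.93610]
  H  [+0.37348 -0.51824 +1.00000]
B = K⁻¹H; ‖b₁‖=1.574113, ‖b₂‖=1.574113; λ = 2/(‖b₁‖+‖b₂‖) = 0.635279, sign → tz>0 ⇒ λ=+0.635279
r₁ = λ·B[:,0] = (+0.93263,-0.27188,+0.23726); r₂ = λ·B[:,1] = (+0.34050,+0.88072,-0.32923)
r₃ = r₁×r₂ = (-0.11945,+0.38784,+0.91396); SVD([r₁ r₂ r₃]) → R = UVᵀ:
  R  [+0.93263 +0.34050 -0.11945]
  R  [-0.27188 +0.88072 +0.38784]
  R  [+0.23726 -0.32923 +0.91396]
t = (-0.15630, +0.12636, +0.63528) m
tr R = 2.727300; θ = arccos((tr R − 1)/2) = 0.528330 rad = 30.271°
axis k = ((R−Rᵀ)₃₂, (R−Rᵀ)₁₃, (R−Rᵀ)₂₁) / (2 sinθ) = (-0.711246, -0.353819, -0.607406)
rvec = θ·k = (-0.375772, -0.186933, -0.320911)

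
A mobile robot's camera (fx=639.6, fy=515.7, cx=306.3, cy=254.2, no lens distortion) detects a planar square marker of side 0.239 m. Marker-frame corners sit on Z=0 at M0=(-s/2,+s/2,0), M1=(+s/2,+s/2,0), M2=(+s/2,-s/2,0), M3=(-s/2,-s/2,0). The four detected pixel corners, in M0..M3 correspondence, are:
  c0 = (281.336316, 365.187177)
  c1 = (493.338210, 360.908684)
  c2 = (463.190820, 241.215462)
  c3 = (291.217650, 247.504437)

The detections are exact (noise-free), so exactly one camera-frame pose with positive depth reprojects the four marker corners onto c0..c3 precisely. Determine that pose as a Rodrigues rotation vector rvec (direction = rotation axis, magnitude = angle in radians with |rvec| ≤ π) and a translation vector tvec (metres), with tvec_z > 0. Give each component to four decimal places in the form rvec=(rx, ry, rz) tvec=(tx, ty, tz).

rvec=(-0.7787, 0.1013, -0.0071) tvec=(0.0939, 0.0681, 0.8094)

Intrinsics K: fx=639.6, fy=515.7, cx=306.3, cy=254.2
Marker side s = 0.239 m; corners in marker frame (Z=0):
  M0 = (-0.1195, +0.1195, 0)
  M1 = (+0.1195, +0.1195, 0)
  M2 = (+0.1195, -0.1195, 0)
  M3 = (-0.1195, -0.1195, 0)
Detected image corners:
  c0 = (281.336316, 365.187177) px
  c1 = (493.338210, 360.908684) px
  c2 = (463.190820, 241.215462) px
  c3 = (291.217650, 247.504437) px
Planar DLT: solve 8×8 A·h = b for H (H[2,2]=1):
  H  [+752.78179 -289.97097 +380.49049]
  H  [-55.78494 +233.35964 +297.59296]
  H  [-0.10945 -0.86659 +1.00000]
B = K⁻¹H; ‖b₁‖=1.235427, ‖b₂‖=1.235427; λ = 2/(‖b₁‖+‖b₂‖) = 0.809437, sign → tz>0 ⇒ λ=+0.809437
r₁ = λ·B[:,0] = (+0.99510,-0.04389,-0.08860); r₂ = λ·B[:,1] = (-0.03105,+0.71204,-0.70145)
r₃ = r₁×r₂ = (+0.09387,+0.70077,+0.70719); SVD([r₁ r₂ r₃]) → R = UVᵀ:
  R  [+0.99510 -0.03105 +0.09387]
  R  [-0.04389 +0.71204 +0.70077]
  R  [-0.08860 -0.70145 +0.70719]
t = (+0.09389, +0.06811, +0.80944) m
tr R = 2.414329; θ = arccos((tr R − 1)/2) = 0.785317 rad = 44.995°
axis k = ((R−Rᵀ)₃₂, (R−Rᵀ)₁₃, (R−Rᵀ)₂₁) / (2 sinθ) = (-0.991599, +0.129033, -0.009080)
rvec = θ·k = (-0.778719, +0.101332, -0.007131)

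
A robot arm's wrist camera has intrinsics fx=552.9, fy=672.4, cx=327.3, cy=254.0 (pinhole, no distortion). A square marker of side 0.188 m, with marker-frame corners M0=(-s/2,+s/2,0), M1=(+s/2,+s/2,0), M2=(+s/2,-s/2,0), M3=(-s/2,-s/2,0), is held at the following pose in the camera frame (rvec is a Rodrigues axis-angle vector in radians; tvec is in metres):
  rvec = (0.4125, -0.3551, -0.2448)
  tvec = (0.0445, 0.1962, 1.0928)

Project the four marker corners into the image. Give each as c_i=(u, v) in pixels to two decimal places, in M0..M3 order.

Intrinsics K: fx=552.9, fy=672.4, cx=327.3, cy=254.0
Marker side s = 0.188 m; corners in marker frame (Z=0):
  M0 = (-0.0940, +0.0940, 0)
  M1 = (+0.0940, +0.0940, 0)
  M2 = (+0.0940, -0.0940, 0)
  M3 = (-0.0940, -0.0940, 0)
rvec = (0.4125, -0.3551, -0.2448), |rvec| = θ = 0.59681 rad = 34.195°
Rodrigues: sinθ=0.56200, 1−cosθ=0.17287; R = I + sinθ·[k]× + (1−cosθ)·[k]×²:
    [+0.90972 +0.15943 -0.38340]
    [-0.30162 +0.88833 -0.34626]
    [+0.28538 +0.43063 +0.85622]
t = (0.0445, 0.1962, 1.0928) m
M0: Pc = R·M0+t = (-0.02603, +0.30806, +1.10645); u = 552.9·(-0.02603)/1.10645 + 327.3 = 314.2944, v = 672.4·(+0.30806)/1.10645 + 254.0 = 441.2074
M1: Pc = R·M1+t = (+0.14500, +0.25135, +1.16011); u = 552.9·(+0.14500)/1.16011 + 327.3 = 396.4063, v = 672.4·(+0.25135)/1.16011 + 254.0 = 399.6839
M2: Pc = R·M2+t = (+0.11503, +0.08434, +1.07915); u = 552.9·(+0.11503)/1.07915 + 327.3 = 386.2338, v = 672.4·(+0.08434)/1.07915 + 254.0 = 306.5540
M3: Pc = R·M3+t = (-0.05600, +0.14105, +1.02549); u = 552.9·(-0.05600)/1.02549 + 327.3 = 297.1073, v = 672.4·(+0.14105)/1.02549 + 254.0 = 346.4833

c0=(314.29, 441.21) c1=(396.41, 399.68) c2=(386.23, 306.55) c3=(297.11, 346.48)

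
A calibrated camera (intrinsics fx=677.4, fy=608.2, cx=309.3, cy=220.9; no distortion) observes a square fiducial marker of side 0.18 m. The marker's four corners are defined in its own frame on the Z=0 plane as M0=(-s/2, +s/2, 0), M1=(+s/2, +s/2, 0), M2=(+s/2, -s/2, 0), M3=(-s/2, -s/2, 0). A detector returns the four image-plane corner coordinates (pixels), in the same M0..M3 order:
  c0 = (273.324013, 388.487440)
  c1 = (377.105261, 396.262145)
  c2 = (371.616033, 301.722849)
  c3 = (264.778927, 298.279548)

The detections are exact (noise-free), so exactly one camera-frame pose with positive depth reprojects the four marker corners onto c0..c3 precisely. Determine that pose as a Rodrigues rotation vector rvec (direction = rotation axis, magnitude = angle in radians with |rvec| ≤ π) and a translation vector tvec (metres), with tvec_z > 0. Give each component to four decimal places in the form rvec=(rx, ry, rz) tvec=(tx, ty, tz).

Intrinsics K: fx=677.4, fy=608.2, cx=309.3, cy=220.9
Marker side s = 0.18 m; corners in marker frame (Z=0):
  M0 = (-0.0900, +0.0900, 0)
  M1 = (+0.0900, +0.0900, 0)
  M2 = (+0.0900, -0.0900, 0)
  M3 = (-0.0900, -0.0900, 0)
Detected image corners:
  c0 = (273.324013, 388.487440) px
  c1 = (377.105261, 396.262145) px
  c2 = (371.616033, 301.722849) px
  c3 = (264.778927, 298.279548) px
Planar DLT: solve 8×8 A·h = b for H (H[2,2]=1):
  H  [+497.60707 +96.87166 +320.47659]
  H  [-62.59574 +574.96236 +346.86479]
  H  [-0.27139 +0.17929 +1.00000]
B = K⁻¹H; ‖b₁‖=0.900383, ‖b₂‖=0.900383; λ = 2/(‖b₁‖+‖b₂‖) = 1.110638, sign → tz>0 ⇒ λ=+1.110638
r₁ = λ·B[:,0] = (+0.95348,-0.00483,-0.30141); r₂ = λ·B[:,1] = (+0.06790,+0.97762,+0.19913)
r₃ = r₁×r₂ = (+0.29370,-0.21034,+0.93247); SVD([r₁ r₂ r₃]) → R = UVᵀ:
  R  [+0.95348 +0.06790 +0.29370]
  R  [-0.00483 +0.97762 -0.21034]
  R  [-0.30141 +0.19913 +0.93247]
t = (+0.01832, +0.23003, +1.11064) m
tr R = 2.863567; θ = arccos((tr R − 1)/2) = 0.371501 rad = 21.285°
axis k = ((R−Rᵀ)₃₂, (R−Rᵀ)₁₃, (R−Rᵀ)₂₁) / (2 sinθ) = (+0.563981, +0.819688, -0.100184)
rvec = θ·k = (+0.209519, +0.304515, -0.037218)

rvec=(0.2095, 0.3045, -0.0372) tvec=(0.0183, 0.2300, 1.1106)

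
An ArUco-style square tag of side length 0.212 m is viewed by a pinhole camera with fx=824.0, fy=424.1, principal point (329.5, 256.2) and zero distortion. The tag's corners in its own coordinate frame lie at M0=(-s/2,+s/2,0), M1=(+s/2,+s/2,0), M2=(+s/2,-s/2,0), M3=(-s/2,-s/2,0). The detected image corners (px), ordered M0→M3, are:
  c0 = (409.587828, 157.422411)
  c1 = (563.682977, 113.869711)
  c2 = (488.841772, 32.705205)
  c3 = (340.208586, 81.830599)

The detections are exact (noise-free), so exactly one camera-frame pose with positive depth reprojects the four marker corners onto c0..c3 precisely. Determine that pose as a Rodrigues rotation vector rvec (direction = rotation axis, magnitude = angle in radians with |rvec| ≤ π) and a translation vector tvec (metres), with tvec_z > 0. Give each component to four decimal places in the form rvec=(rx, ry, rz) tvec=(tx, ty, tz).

Intrinsics K: fx=824.0, fy=424.1, cx=329.5, cy=256.2
Marker side s = 0.212 m; corners in marker frame (Z=0):
  M0 = (-0.1060, +0.1060, 0)
  M1 = (+0.1060, +0.1060, 0)
  M2 = (+0.1060, -0.1060, 0)
  M3 = (-0.1060, -0.1060, 0)
Detected image corners:
  c0 = (409.587828, 157.422411) px
  c1 = (563.682977, 113.869711) px
  c2 = (488.841772, 32.705205) px
  c3 = (340.208586, 81.830599) px
Planar DLT: solve 8×8 A·h = b for H (H[2,2]=1):
  H  [+560.68682 +336.00875 +447.82004]
  H  [-251.40569 +368.44886 +97.25866]
  H  [-0.34019 -0.00814 +1.00000]
B = K⁻¹H; ‖b₁‖=0.965589, ‖b₂‖=0.965589; λ = 2/(‖b₁‖+‖b₂‖) = 1.035637, sign → tz>0 ⇒ λ=+1.035637
r₁ = λ·B[:,0] = (+0.84558,-0.40109,-0.35232); r₂ = λ·B[:,1] = (+0.42568,+0.90483,-0.00843)
r₃ = r₁×r₂ = (+0.32217,-0.14284,+0.93584); SVD([r₁ r₂ r₃]) → R = UVᵀ:
  R  [+0.84558 +0.42568 +0.32217]
  R  [-0.40109 +0.90483 -0.14284]
  R  [-0.35232 -0.00843 +0.93584]
t = (+0.14871, -0.38813, +1.03564) m
tr R = 2.686254; θ = arccos((tr R − 1)/2) = 0.567724 rad = 32.528°
axis k = ((R−Rᵀ)₃₂, (R−Rᵀ)₁₃, (R−Rᵀ)₂₁) / (2 sinθ) = (+0.124982, +0.627178, -0.768783)
rvec = θ·k = (+0.070955, +0.356064, -0.436456)

rvec=(0.0710, 0.3561, -0.4365) tvec=(0.1487, -0.3881, 1.0356)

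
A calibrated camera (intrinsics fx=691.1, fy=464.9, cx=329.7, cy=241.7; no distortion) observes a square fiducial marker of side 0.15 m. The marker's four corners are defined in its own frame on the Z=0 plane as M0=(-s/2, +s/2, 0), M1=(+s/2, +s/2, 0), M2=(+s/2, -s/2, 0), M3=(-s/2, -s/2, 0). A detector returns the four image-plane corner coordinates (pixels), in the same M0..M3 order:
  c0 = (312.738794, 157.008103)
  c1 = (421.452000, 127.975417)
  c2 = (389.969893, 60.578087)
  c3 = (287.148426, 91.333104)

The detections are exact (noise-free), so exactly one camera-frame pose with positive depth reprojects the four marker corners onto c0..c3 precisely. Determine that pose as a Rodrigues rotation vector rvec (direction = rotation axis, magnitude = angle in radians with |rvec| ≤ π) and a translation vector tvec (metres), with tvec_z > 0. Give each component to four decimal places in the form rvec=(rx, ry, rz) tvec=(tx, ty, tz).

rvec=(-0.2258, 0.3169, -0.2851) tvec=(0.0282, -0.2579, 0.9023)

Intrinsics K: fx=691.1, fy=464.9, cx=329.7, cy=241.7
Marker side s = 0.15 m; corners in marker frame (Z=0):
  M0 = (-0.0750, +0.0750, 0)
  M1 = (+0.0750, +0.0750, 0)
  M2 = (+0.0750, -0.0750, 0)
  M3 = (-0.0750, -0.0750, 0)
Detected image corners:
  c0 = (312.738794, 157.008103) px
  c1 = (421.452000, 127.975417) px
  c2 = (389.969893, 60.578087) px
  c3 = (287.148426, 91.333104) px
Planar DLT: solve 8×8 A·h = b for H (H[2,2]=1):
  H  [+597.87941 +87.58548 +351.31659]
  H  [-232.48176 +411.80318 +108.84023]
  H  [-0.30272 -0.28969 +1.00000]
B = K⁻¹H; ‖b₁‖=1.108255, ‖b₂‖=1.108255; λ = 2/(‖b₁‖+‖b₂‖) = 0.902320, sign → tz>0 ⇒ λ=+0.902320
r₁ = λ·B[:,0] = (+0.91092,-0.30921,-0.27315); r₂ = λ·B[:,1] = (+0.23906,+0.93516,-0.26139)
r₃ = r₁×r₂ = (+0.33627,+0.17281,+0.92578); SVD([r₁ r₂ r₃]) → R = UVᵀ:
  R  [+0.91092 +0.23906 +0.33627]
  R  [-0.30921 +0.93516 +0.17281]
  R  [-0.27315 -0.26139 +0.92578]
t = (+0.02822, -0.25787, +0.90232) m
tr R = 2.771858; θ = arccos((tr R − 1)/2) = 0.482303 rad = 27.634°
axis k = ((R−Rᵀ)₃₂, (R−Rᵀ)₁₃, (R−Rᵀ)₂₁) / (2 sinθ) = (-0.468069, +0.656959, -0.591030)
rvec = θ·k = (-0.225751, +0.316853, -0.285056)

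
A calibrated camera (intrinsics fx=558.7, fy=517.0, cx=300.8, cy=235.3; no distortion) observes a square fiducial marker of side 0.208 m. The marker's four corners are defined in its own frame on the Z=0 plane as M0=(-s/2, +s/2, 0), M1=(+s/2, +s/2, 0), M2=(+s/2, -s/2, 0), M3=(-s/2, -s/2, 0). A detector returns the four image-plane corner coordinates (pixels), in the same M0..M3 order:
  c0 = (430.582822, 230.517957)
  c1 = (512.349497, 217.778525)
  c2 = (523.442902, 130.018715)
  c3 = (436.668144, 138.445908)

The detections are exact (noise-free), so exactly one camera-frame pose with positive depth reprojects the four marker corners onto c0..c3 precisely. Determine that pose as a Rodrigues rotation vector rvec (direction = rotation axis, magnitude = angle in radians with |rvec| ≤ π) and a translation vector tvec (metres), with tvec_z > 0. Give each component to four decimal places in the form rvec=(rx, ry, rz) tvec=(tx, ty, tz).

rvec=(0.3636, -0.3414, -0.0919) tvec=(0.3659, -0.1231, 1.1616)

Intrinsics K: fx=558.7, fy=517.0, cx=300.8, cy=235.3
Marker side s = 0.208 m; corners in marker frame (Z=0):
  M0 = (-0.1040, +0.1040, 0)
  M1 = (+0.1040, +0.1040, 0)
  M2 = (+0.1040, -0.1040, 0)
  M3 = (-0.1040, -0.1040, 0)
Detected image corners:
  c0 = (430.582822, 230.517957) px
  c1 = (512.349497, 217.778525) px
  c2 = (523.442902, 130.018715) px
  c3 = (436.668144, 138.445908) px
Planar DLT: solve 8×8 A·h = b for H (H[2,2]=1):
  H  [+531.97774 +107.26891 +476.79285]
  H  [-3.30193 +488.08097 +180.50644]
  H  [+0.26741 +0.31297 +1.00000]
B = K⁻¹H; ‖b₁‖=0.860873, ‖b₂‖=0.860873; λ = 2/(‖b₁‖+‖b₂‖) = 1.161612, sign → tz>0 ⇒ λ=+1.161612
r₁ = λ·B[:,0] = (+0.93882,-0.14879,+0.31062); r₂ = λ·B[:,1] = (+0.02729,+0.93118,+0.36355)
r₃ = r₁×r₂ = (-0.34334,-0.33283,+0.87826); SVD([r₁ r₂ r₃]) → R = UVᵀ:
  R  [+0.93882 +0.02729 -0.34334]
  R  [-0.14879 +0.93118 -0.33283]
  R  [+0.31062 +0.36355 +0.87826]
t = (+0.36591, -0.12311, +1.16161) m
tr R = 2.748253; θ = arccos((tr R − 1)/2) = 0.507162 rad = 29.058°
axis k = ((R−Rᵀ)₃₂, (R−Rᵀ)₁₃, (R−Rᵀ)₂₁) / (2 sinθ) = (+0.716882, -0.673217, -0.181271)
rvec = θ·k = (+0.363575, -0.341430, -0.091934)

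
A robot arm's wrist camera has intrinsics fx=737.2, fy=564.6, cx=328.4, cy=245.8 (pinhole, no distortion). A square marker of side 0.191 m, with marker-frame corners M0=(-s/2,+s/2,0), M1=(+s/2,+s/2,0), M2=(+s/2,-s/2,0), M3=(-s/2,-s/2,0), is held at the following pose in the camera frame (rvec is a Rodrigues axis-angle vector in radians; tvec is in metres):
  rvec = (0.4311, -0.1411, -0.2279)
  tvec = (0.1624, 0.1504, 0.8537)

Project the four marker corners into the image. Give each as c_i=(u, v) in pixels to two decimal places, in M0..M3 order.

c0=(401.81, 410.45) c1=(550.91, 377.80) c2=(540.78, 274.91) c3=(376.29, 308.75)

Intrinsics K: fx=737.2, fy=564.6, cx=328.4, cy=245.8
Marker side s = 0.191 m; corners in marker frame (Z=0):
  M0 = (-0.0955, +0.0955, 0)
  M1 = (+0.0955, +0.0955, 0)
  M2 = (+0.0955, -0.0955, 0)
  M3 = (-0.0955, -0.0955, 0)
rvec = (0.4311, -0.1411, -0.2279), |rvec| = θ = 0.50764 rad = 29.085°
Rodrigues: sinθ=0.48611, 1−cosθ=0.12610; R = I + sinθ·[k]× + (1−cosθ)·[k]×²:
    [+0.96484 +0.18847 -0.18320]
    [-0.24800 +0.88364 -0.39709]
    [+0.08704 +0.42856 +0.89931]
t = (0.1624, 0.1504, 0.8537) m
M0: Pc = R·M0+t = (+0.08826, +0.25847, +0.88631); u = 737.2·(+0.08826)/0.88631 + 328.4 = 401.8082, v = 564.6·(+0.25847)/0.88631 + 245.8 = 410.4516
M1: Pc = R·M1+t = (+0.27254, +0.21110, +0.90294); u = 737.2·(+0.27254)/0.90294 + 328.4 = 550.9148, v = 564.6·(+0.21110)/0.90294 + 245.8 = 377.8009
M2: Pc = R·M2+t = (+0.23654, +0.04233, +0.82109); u = 737.2·(+0.23654)/0.82109 + 328.4 = 540.7772, v = 564.6·(+0.04233)/0.82109 + 245.8 = 274.9060
M3: Pc = R·M3+t = (+0.05226, +0.08970, +0.80446); u = 737.2·(+0.05226)/0.80446 + 328.4 = 376.2894, v = 564.6·(+0.08970)/0.80446 + 245.8 = 308.7526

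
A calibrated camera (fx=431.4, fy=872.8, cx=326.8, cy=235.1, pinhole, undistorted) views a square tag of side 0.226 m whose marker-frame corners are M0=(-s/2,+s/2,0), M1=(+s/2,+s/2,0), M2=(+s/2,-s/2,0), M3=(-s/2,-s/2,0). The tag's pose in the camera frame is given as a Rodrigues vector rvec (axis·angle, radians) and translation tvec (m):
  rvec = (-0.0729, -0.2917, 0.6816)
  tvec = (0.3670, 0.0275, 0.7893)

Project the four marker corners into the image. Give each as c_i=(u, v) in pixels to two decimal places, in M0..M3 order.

Intrinsics K: fx=431.4, fy=872.8, cx=326.8, cy=235.1
Marker side s = 0.226 m; corners in marker frame (Z=0):
  M0 = (-0.1130, +0.1130, 0)
  M1 = (+0.1130, +0.1130, 0)
  M2 = (+0.1130, -0.1130, 0)
  M3 = (-0.1130, -0.1130, 0)
rvec = (-0.0729, -0.2917, 0.6816), |rvec| = θ = 0.74497 rad = 42.684°
Rodrigues: sinθ=0.67795, 1−cosθ=0.26489; R = I + sinθ·[k]× + (1−cosθ)·[k]×²:
    [+0.73764 -0.61013 -0.28917]
    [+0.63043 +0.77572 -0.02856]
    [+0.24174 -0.16124 +0.95685]
t = (0.3670, 0.0275, 0.7893) m
M0: Pc = R·M0+t = (+0.21470, +0.04392, +0.74376); u = 431.4·(+0.21470)/0.74376 + 326.8 = 451.3318, v = 872.8·(+0.04392)/0.74376 + 235.1 = 286.6372
M1: Pc = R·M1+t = (+0.38141, +0.18640, +0.79840); u = 431.4·(+0.38141)/0.79840 + 326.8 = 532.8878, v = 872.8·(+0.18640)/0.79840 + 235.1 = 438.8654
M2: Pc = R·M2+t = (+0.51930, +0.01108, +0.83484); u = 431.4·(+0.51930)/0.83484 + 326.8 = 595.1463, v = 872.8·(+0.01108)/0.83484 + 235.1 = 246.6862
M3: Pc = R·M3+t = (+0.35259, -0.13140, +0.78020); u = 431.4·(+0.35259)/0.78020 + 326.8 = 521.7591, v = 872.8·(-0.13140)/0.78020 + 235.1 = 88.1106

c0=(451.33, 286.64) c1=(532.89, 438.87) c2=(595.15, 246.69) c3=(521.76, 88.11)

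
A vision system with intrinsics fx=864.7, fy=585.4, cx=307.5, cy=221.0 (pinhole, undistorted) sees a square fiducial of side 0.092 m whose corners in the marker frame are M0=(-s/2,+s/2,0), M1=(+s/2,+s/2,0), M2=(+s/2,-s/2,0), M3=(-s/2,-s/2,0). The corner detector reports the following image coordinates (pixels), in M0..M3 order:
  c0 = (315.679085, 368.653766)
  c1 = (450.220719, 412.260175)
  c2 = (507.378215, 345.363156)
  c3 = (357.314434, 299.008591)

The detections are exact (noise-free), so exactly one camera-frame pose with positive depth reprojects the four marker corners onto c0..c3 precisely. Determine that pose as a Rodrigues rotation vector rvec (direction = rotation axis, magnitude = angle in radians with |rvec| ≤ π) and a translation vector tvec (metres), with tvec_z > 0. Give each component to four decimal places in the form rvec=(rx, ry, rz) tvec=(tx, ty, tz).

rvec=(0.5655, 0.2633, 0.3565) tvec=(0.0586, 0.1208, 0.5172)

Intrinsics K: fx=864.7, fy=585.4, cx=307.5, cy=221.0
Marker side s = 0.092 m; corners in marker frame (Z=0):
  M0 = (-0.0460, +0.0460, 0)
  M1 = (+0.0460, +0.0460, 0)
  M2 = (+0.0460, -0.0460, 0)
  M3 = (-0.0460, -0.0460, 0)
Detected image corners:
  c0 = (315.679085, 368.653766) px
  c1 = (450.220719, 412.260175) px
  c2 = (507.378215, 345.363156) px
  c3 = (357.314434, 299.008591) px
Planar DLT: solve 8×8 A·h = b for H (H[2,2]=1):
  H  [+1428.54187 -92.08357 +405.49607]
  H  [+388.52193 +1130.14601 +357.74139]
  H  [-0.27966 +1.08856 +1.00000]
B = K⁻¹H; ‖b₁‖=1.933336, ‖b₂‖=1.933336; λ = 2/(‖b₁‖+‖b₂‖) = 0.517241, sign → tz>0 ⇒ λ=+0.517241
r₁ = λ·B[:,0] = (+0.90596,+0.39789,-0.14465); r₂ = λ·B[:,1] = (-0.25531,+0.78600,+0.56305)
r₃ = r₁×r₂ = (+0.33773,-0.47316,+0.81367); SVD([r₁ r₂ r₃]) → R = UVᵀ:
  R  [+0.90596 -0.25531 +0.33773]
  R  [+0.39789 +0.78600 -0.47316]
  R  [-0.14465 +0.56305 +0.81367]
t = (+0.05862, +0.12082, +0.51724) m
tr R = 2.505623; θ = arccos((tr R − 1)/2) = 0.718473 rad = 41.165°
axis k = ((R−Rᵀ)₃₂, (R−Rᵀ)₁₃, (R−Rᵀ)₂₁) / (2 sinθ) = (+0.787112, +0.366418, +0.496177)
rvec = θ·k = (+0.565519, +0.263262, +0.356490)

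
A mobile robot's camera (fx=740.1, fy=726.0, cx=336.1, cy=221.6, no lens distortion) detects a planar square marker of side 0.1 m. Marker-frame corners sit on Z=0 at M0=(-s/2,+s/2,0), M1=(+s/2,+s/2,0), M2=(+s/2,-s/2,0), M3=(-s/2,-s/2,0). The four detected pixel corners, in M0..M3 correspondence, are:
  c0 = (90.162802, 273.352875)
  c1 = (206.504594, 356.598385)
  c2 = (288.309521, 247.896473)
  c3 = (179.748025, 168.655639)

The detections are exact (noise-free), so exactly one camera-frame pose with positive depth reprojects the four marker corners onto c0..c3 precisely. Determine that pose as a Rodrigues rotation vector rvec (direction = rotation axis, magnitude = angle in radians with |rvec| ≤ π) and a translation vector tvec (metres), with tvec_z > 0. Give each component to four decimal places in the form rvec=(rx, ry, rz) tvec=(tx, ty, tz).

rvec=(-0.3084, -0.1570, 0.6283) tvec=(-0.1032, 0.0283, 0.5331)

Intrinsics K: fx=740.1, fy=726.0, cx=336.1, cy=221.6
Marker side s = 0.1 m; corners in marker frame (Z=0):
  M0 = (-0.0500, +0.0500, 0)
  M1 = (+0.0500, +0.0500, 0)
  M2 = (+0.0500, -0.0500, 0)
  M3 = (-0.0500, -0.0500, 0)
Detected image corners:
  c0 = (90.162802, 273.352875) px
  c1 = (206.504594, 356.598385) px
  c2 = (288.309521, 247.896473) px
  c3 = (179.748025, 168.655639) px
Planar DLT: solve 8×8 A·h = b for H (H[2,2]=1):
  H  [+1141.64006 -975.07210 +192.77649]
  H  [+836.89251 +905.19098 +260.16984]
  H  [+0.09586 -0.61883 +1.00000]
B = K⁻¹H; ‖b₁‖=1.875753, ‖b₂‖=1.875753; λ = 2/(‖b₁‖+‖b₂‖) = 0.533119, sign → tz>0 ⇒ λ=+0.533119
r₁ = λ·B[:,0] = (+0.79915,+0.59895,+0.05111); r₂ = λ·B[:,1] = (-0.55256,+0.76540,-0.32991)
r₃ = r₁×r₂ = (-0.23672,+0.23541,+0.94263); SVD([r₁ r₂ r₃]) → R = UVᵀ:
  R  [+0.79915 -0.55256 -0.23672]
  R  [+0.59895 +0.76540 +0.23541]
  R  [+0.05111 -0.32991 +0.94263]
t = (-0.10324, +0.02832, +0.53312) m
tr R = 2.507185; θ = arccos((tr R − 1)/2) = 0.717286 rad = 41.097°
axis k = ((R−Rᵀ)₃₂, (R−Rᵀ)₁₃, (R−Rᵀ)₂₁) / (2 sinθ) = (-0.430001, -0.218929, +0.875882)
rvec = θ·k = (-0.308434, -0.157035, +0.628258)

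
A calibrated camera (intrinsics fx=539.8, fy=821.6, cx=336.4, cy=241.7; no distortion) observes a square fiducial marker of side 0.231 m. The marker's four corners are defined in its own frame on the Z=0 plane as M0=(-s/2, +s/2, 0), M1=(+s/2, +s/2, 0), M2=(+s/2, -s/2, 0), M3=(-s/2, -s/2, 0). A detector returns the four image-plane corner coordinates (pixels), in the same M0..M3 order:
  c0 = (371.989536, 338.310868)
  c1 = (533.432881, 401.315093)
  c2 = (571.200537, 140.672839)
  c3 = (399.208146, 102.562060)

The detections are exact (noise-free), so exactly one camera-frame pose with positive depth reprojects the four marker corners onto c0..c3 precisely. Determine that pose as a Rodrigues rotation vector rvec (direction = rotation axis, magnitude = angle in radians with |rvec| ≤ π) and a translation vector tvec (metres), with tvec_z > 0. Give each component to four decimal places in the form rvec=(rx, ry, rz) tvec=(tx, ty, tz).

Intrinsics K: fx=539.8, fy=821.6, cx=336.4, cy=241.7
Marker side s = 0.231 m; corners in marker frame (Z=0):
  M0 = (-0.1155, +0.1155, 0)
  M1 = (+0.1155, +0.1155, 0)
  M2 = (+0.1155, -0.1155, 0)
  M3 = (-0.1155, -0.1155, 0)
Detected image corners:
  c0 = (371.989536, 338.310868) px
  c1 = (533.432881, 401.315093) px
  c2 = (571.200537, 140.672839) px
  c3 = (399.208146, 102.562060) px
Planar DLT: solve 8×8 A·h = b for H (H[2,2]=1):
  H  [+500.23361 -54.03885 +464.07871]
  H  [+104.19699 +1116.24295 +246.94883]
  H  [-0.47128 +0.18207 +1.00000]
B = K⁻¹H; ‖b₁‖=1.334895, ‖b₂‖=1.334895; λ = 2/(‖b₁‖+‖b₂‖) = 0.749123, sign → tz>0 ⇒ λ=+0.749123
r₁ = λ·B[:,0] = (+0.91423,+0.19886,-0.35304); r₂ = λ·B[:,1] = (-0.15999,+0.97765,+0.13639)
r₃ = r₁×r₂ = (+0.37228,-0.06821,+0.92561); SVD([r₁ r₂ r₃]) → R = UVᵀ:
  R  [+0.91423 -0.15999 +0.37228]
  R  [+0.19886 +0.97765 -0.06821]
  R  [-0.35304 +0.13639 +0.92561]
t = (+0.17719, +0.00479, +0.74912) m
tr R = 2.817491; θ = arccos((tr R − 1)/2) = 0.430528 rad = 24.667°
axis k = ((R−Rᵀ)₃₂, (R−Rᵀ)₁₃, (R−Rᵀ)₂₁) / (2 sinθ) = (+0.245114, +0.868958, +0.429921)
rvec = θ·k = (+0.105528, +0.374111, +0.185093)

rvec=(0.1055, 0.3741, 0.1851) tvec=(0.1772, 0.0048, 0.7491)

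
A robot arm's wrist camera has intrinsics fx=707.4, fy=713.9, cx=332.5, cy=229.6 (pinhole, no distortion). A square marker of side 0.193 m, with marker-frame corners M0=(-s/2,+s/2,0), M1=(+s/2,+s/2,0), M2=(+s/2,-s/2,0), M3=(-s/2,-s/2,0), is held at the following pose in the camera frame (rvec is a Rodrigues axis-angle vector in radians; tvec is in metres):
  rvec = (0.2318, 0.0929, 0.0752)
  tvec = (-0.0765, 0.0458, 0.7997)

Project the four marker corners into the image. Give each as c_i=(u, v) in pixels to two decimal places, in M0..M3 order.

Intrinsics K: fx=707.4, fy=713.9, cx=332.5, cy=229.6
Marker side s = 0.193 m; corners in marker frame (Z=0):
  M0 = (-0.0965, +0.0965, 0)
  M1 = (+0.0965, +0.0965, 0)
  M2 = (+0.0965, -0.0965, 0)
  M3 = (-0.0965, -0.0965, 0)
rvec = (0.2318, 0.0929, 0.0752), |rvec| = θ = 0.26080 rad = 14.943°
Rodrigues: sinθ=0.25785, 1−cosθ=0.03382; R = I + sinθ·[k]× + (1−cosθ)·[k]×²:
    [+0.99290 -0.06364 +0.10052]
    [+0.08506 +0.97047 -0.22571]
    [-0.08318 +0.23265 +0.96900]
t = (-0.0765, 0.0458, 0.7997) m
M0: Pc = R·M0+t = (-0.17846, +0.13124, +0.83018); u = 707.4·(-0.17846)/0.83018 + 332.5 = 180.4363, v = 713.9·(+0.13124)/0.83018 + 229.6 = 342.4604
M1: Pc = R·M1+t = (+0.01317, +0.14766, +0.81412); u = 707.4·(+0.01317)/0.81412 + 332.5 = 343.9461, v = 713.9·(+0.14766)/0.81412 + 229.6 = 359.0810
M2: Pc = R·M2+t = (+0.02546, -0.03964, +0.76922); u = 707.4·(+0.02546)/0.76922 + 332.5 = 355.9104, v = 713.9·(-0.03964)/0.76922 + 229.6 = 192.8082
M3: Pc = R·M3+t = (-0.16617, -0.05606, +0.78528); u = 707.4·(-0.16617)/0.78528 + 332.5 = 182.8065, v = 713.9·(-0.05606)/0.78528 + 229.6 = 178.6366

c0=(180.44, 342.46) c1=(343.95, 359.08) c2=(355.91, 192.81) c3=(182.81, 178.64)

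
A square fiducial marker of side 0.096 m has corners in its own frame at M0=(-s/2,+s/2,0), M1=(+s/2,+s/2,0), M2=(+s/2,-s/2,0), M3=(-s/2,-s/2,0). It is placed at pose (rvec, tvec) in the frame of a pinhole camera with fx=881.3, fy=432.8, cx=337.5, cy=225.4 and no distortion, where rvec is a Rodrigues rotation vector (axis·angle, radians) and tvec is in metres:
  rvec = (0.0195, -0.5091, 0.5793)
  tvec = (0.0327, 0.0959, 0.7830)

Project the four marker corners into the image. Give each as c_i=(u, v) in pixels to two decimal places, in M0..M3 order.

c0=(305.89, 289.24) c1=(383.54, 312.63) c2=(437.96, 268.33) c3=(364.67, 242.72)

Intrinsics K: fx=881.3, fy=432.8, cx=337.5, cy=225.4
Marker side s = 0.096 m; corners in marker frame (Z=0):
  M0 = (-0.0480, +0.0480, 0)
  M1 = (+0.0480, +0.0480, 0)
  M2 = (+0.0480, -0.0480, 0)
  M3 = (-0.0480, -0.0480, 0)
rvec = (0.0195, -0.5091, 0.5793), |rvec| = θ = 0.77146 rad = 44.201°
Rodrigues: sinθ=0.69718, 1−cosθ=0.28311; R = I + sinθ·[k]× + (1−cosθ)·[k]×²:
    [+0.71707 -0.52825 -0.45471]
    [+0.51880 +0.84018 -0.15791]
    [+0.46546 -0.12267 +0.87653]
t = (0.0327, 0.0959, 0.7830) m
M0: Pc = R·M0+t = (-0.02708, +0.11133, +0.75477); u = 881.3·(-0.02708)/0.75477 + 337.5 = 305.8857, v = 432.8·(+0.11133)/0.75477 + 225.4 = 289.2367
M1: Pc = R·M1+t = (+0.04176, +0.16113, +0.79945); u = 881.3·(+0.04176)/0.79945 + 337.5 = 383.5394, v = 432.8·(+0.16113)/0.79945 + 225.4 = 312.6316
M2: Pc = R·M2+t = (+0.09248, +0.08047, +0.81123); u = 881.3·(+0.09248)/0.81123 + 337.5 = 437.9629, v = 432.8·(+0.08047)/0.81123 + 225.4 = 268.3336
M3: Pc = R·M3+t = (+0.02364, +0.03067, +0.76655); u = 881.3·(+0.02364)/0.76655 + 337.5 = 364.6747, v = 432.8·(+0.03067)/0.76655 + 225.4 = 242.7159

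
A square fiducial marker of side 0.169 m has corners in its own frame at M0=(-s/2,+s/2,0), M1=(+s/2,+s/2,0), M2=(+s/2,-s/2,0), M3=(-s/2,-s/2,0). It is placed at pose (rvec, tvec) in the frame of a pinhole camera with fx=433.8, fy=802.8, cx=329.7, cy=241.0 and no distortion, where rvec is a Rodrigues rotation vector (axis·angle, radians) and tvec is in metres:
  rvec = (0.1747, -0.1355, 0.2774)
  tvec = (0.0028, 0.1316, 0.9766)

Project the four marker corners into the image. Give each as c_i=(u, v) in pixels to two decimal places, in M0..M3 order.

c0=(284.53, 396.95) c1=(355.39, 428.00) c2=(377.33, 301.44) c3=(305.16, 266.03)

Intrinsics K: fx=433.8, fy=802.8, cx=329.7, cy=241.0
Marker side s = 0.169 m; corners in marker frame (Z=0):
  M0 = (-0.0845, +0.0845, 0)
  M1 = (+0.0845, +0.0845, 0)
  M2 = (+0.0845, -0.0845, 0)
  M3 = (-0.0845, -0.0845, 0)
rvec = (0.1747, -0.1355, 0.2774), |rvec| = θ = 0.35473 rad = 20.324°
Rodrigues: sinθ=0.34733, 1−cosθ=0.06226; R = I + sinθ·[k]× + (1−cosθ)·[k]×²:
    [+0.95284 -0.28333 -0.10870]
    [+0.25991 +0.94683 -0.18966]
    [+0.15665 +0.15246 +0.97582]
t = (0.0028, 0.1316, 0.9766) m
M0: Pc = R·M0+t = (-0.10166, +0.18964, +0.97625); u = 433.8·(-0.10166)/0.97625 + 329.7 = 284.5283, v = 802.8·(+0.18964)/0.97625 + 241.0 = 396.9512
M1: Pc = R·M1+t = (+0.05937, +0.23357, +1.00272); u = 433.8·(+0.05937)/1.00272 + 329.7 = 355.3864, v = 802.8·(+0.23357)/1.00272 + 241.0 = 428.0004
M2: Pc = R·M2+t = (+0.10726, +0.07356, +0.97695); u = 433.8·(+0.10726)/0.97695 + 329.7 = 377.3255, v = 802.8·(+0.07356)/0.97695 + 241.0 = 301.4432
M3: Pc = R·M3+t = (-0.05377, +0.02963, +0.95048); u = 433.8·(-0.05377)/0.95048 + 329.7 = 305.1576, v = 802.8·(+0.02963)/0.95048 + 241.0 = 266.0272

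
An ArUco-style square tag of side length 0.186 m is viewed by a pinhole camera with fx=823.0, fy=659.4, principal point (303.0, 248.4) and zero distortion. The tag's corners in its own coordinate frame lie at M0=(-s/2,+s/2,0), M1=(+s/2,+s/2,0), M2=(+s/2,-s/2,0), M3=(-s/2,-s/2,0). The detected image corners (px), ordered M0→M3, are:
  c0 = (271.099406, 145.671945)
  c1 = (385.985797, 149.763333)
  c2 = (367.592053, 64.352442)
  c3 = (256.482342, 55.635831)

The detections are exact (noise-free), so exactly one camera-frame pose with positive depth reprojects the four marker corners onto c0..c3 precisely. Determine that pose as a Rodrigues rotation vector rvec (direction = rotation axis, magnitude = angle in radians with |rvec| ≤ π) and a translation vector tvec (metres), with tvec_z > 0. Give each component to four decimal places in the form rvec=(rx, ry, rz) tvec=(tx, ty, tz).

rvec=(-0.3046, -0.3773, -0.0756) tvec=(0.0283, -0.2747, 1.2462)

Intrinsics K: fx=823.0, fy=659.4, cx=303.0, cy=248.4
Marker side s = 0.186 m; corners in marker frame (Z=0):
  M0 = (-0.0930, +0.0930, 0)
  M1 = (+0.0930, +0.0930, 0)
  M2 = (+0.0930, -0.0930, 0)
  M3 = (-0.0930, -0.0930, 0)
Detected image corners:
  c0 = (271.099406, 145.671945) px
  c1 = (385.985797, 149.763333) px
  c2 = (367.592053, 64.352442) px
  c3 = (256.482342, 55.635831) px
Planar DLT: solve 8×8 A·h = b for H (H[2,2]=1):
  H  [+703.32264 +17.44352 +321.69356]
  H  [+65.82267 +448.07542 +103.03355]
  H  [+0.29978 -0.22348 +1.00000]
B = K⁻¹H; ‖b₁‖=0.802432, ‖b₂‖=0.802432; λ = 2/(‖b₁‖+‖b₂‖) = 1.246212, sign → tz>0 ⇒ λ=+1.246212
r₁ = λ·B[:,0] = (+0.92745,-0.01634,+0.37359); r₂ = λ·B[:,1] = (+0.12895,+0.95174,-0.27850)
r₃ = r₁×r₂ = (-0.35101,+0.30647,+0.88480); SVD([r₁ r₂ r₃]) → R = UVᵀ:
  R  [+0.92745 +0.12895 -0.35101]
  R  [-0.01634 +0.95174 +0.30647]
  R  [+0.37359 -0.27850 +0.88480]
t = (+0.02831, -0.27473, +1.24621) m
tr R = 2.763985; θ = arccos((tr R − 1)/2) = 0.490722 rad = 28.116°
axis k = ((R−Rᵀ)₃₂, (R−Rᵀ)₁₃, (R−Rᵀ)₂₁) / (2 sinθ) = (-0.620645, -0.768791, -0.154143)
rvec = θ·k = (-0.304565, -0.377263, -0.075641)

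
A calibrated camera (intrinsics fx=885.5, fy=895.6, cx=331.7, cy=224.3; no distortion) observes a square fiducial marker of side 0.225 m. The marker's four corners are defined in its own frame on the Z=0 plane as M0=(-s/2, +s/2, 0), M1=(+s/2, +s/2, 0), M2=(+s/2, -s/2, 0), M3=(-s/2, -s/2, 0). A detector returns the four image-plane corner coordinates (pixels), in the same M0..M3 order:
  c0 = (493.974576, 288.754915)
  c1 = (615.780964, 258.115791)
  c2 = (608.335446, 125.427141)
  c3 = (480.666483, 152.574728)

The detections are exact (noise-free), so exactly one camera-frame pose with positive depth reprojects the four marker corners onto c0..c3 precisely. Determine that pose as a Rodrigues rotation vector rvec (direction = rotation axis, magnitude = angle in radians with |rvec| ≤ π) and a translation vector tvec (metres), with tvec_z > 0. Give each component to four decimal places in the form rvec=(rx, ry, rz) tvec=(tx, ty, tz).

rvec=(0.2647, -0.2564, -0.1817) tvec=(0.3544, -0.0269, 1.4316)

Intrinsics K: fx=885.5, fy=895.6, cx=331.7, cy=224.3
Marker side s = 0.225 m; corners in marker frame (Z=0):
  M0 = (-0.1125, +0.1125, 0)
  M1 = (+0.1125, +0.1125, 0)
  M2 = (+0.1125, -0.1125, 0)
  M3 = (-0.1125, -0.1125, 0)
Detected image corners:
  c0 = (493.974576, 288.754915) px
  c1 = (615.780964, 258.115791) px
  c2 = (608.335446, 125.427141) px
  c3 = (480.666483, 152.574728) px
Planar DLT: solve 8×8 A·h = b for H (H[2,2]=1):
  H  [+640.68424 +153.50778 +550.90881]
  H  [-96.10441 +637.72270 +207.44264]
  H  [+0.15751 +0.19578 +1.00000]
B = K⁻¹H; ‖b₁‖=0.698528, ‖b₂‖=0.698528; λ = 2/(‖b₁‖+‖b₂‖) = 1.431581, sign → tz>0 ⇒ λ=+1.431581
r₁ = λ·B[:,0] = (+0.95132,-0.21009,+0.22549); r₂ = λ·B[:,1] = (+0.14319,+0.94918,+0.28028)
r₃ = r₁×r₂ = (-0.27291,-0.23435,+0.93306); SVD([r₁ r₂ r₃]) → R = UVᵀ:
  R  [+0.95132 +0.14319 -0.27291]
  R  [-0.21009 +0.94918 -0.23435]
  R  [+0.22549 +0.28028 +0.93306]
t = (+0.35439, -0.02695, +1.43158) m
tr R = 2.833562; θ = arccos((tr R − 1)/2) = 0.410851 rad = 23.540°
axis k = ((R−Rᵀ)₃₂, (R−Rᵀ)₁₃, (R−Rᵀ)₂₁) / (2 sinθ) = (+0.644266, -0.623953, -0.442271)
rvec = θ·k = (+0.264698, -0.256352, -0.181708)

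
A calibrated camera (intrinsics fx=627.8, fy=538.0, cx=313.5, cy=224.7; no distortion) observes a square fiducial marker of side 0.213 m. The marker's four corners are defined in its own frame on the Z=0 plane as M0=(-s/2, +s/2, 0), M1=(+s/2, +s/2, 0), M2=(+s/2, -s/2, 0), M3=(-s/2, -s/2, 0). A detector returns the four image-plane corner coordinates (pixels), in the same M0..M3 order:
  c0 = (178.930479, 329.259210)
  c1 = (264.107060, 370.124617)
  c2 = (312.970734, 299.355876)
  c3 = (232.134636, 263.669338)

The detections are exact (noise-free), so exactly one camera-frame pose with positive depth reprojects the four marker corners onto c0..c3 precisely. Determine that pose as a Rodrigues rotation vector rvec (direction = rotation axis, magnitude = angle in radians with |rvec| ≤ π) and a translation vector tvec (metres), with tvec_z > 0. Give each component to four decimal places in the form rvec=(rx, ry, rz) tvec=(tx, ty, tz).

rvec=(-0.5505, 0.1040, 0.4933) tvec=(-0.1455, 0.2289, 1.3786)

Intrinsics K: fx=627.8, fy=538.0, cx=313.5, cy=224.7
Marker side s = 0.213 m; corners in marker frame (Z=0):
  M0 = (-0.1065, +0.1065, 0)
  M1 = (+0.1065, +0.1065, 0)
  M2 = (+0.1065, -0.1065, 0)
  M3 = (-0.1065, -0.1065, 0)
Detected image corners:
  c0 = (178.930479, 329.259210) px
  c1 = (264.107060, 370.124617) px
  c2 = (312.970734, 299.355876) px
  c3 = (232.134636, 263.669338) px
Planar DLT: solve 8×8 A·h = b for H (H[2,2]=1):
  H  [+349.14503 -325.12319 +247.25570]
  H  [+127.91832 +210.83947 +314.01639]
  H  [-0.16265 -0.34550 +1.00000]
B = K⁻¹H; ‖b₁‖=0.725356, ‖b₂‖=0.725356; λ = 2/(‖b₁‖+‖b₂‖) = 1.378634, sign → tz>0 ⇒ λ=+1.378634
r₁ = λ·B[:,0] = (+0.87869,+0.42145,-0.22424); r₂ = λ·B[:,1] = (-0.47611,+0.73922,-0.47632)
r₃ = r₁×r₂ = (-0.03498,+0.52530,+0.85020); SVD([r₁ r₂ r₃]) → R = UVᵀ:
  R  [+0.87869 -0.47611 -0.03498]
  R  [+0.42145 +0.73922 +0.52530]
  R  [-0.22424 -0.47632 +0.85020]
t = (-0.14547, +0.22887, +1.37863) m
tr R = 2.468108; θ = arccos((tr R − 1)/2) = 0.746524 rad = 42.773°
axis k = ((R−Rᵀ)₃₂, (R−Rᵀ)₁₃, (R−Rᵀ)₂₁) / (2 sinθ) = (-0.737468, +0.139346, +0.660850)
rvec = θ·k = (-0.550538, +0.104025, +0.493341)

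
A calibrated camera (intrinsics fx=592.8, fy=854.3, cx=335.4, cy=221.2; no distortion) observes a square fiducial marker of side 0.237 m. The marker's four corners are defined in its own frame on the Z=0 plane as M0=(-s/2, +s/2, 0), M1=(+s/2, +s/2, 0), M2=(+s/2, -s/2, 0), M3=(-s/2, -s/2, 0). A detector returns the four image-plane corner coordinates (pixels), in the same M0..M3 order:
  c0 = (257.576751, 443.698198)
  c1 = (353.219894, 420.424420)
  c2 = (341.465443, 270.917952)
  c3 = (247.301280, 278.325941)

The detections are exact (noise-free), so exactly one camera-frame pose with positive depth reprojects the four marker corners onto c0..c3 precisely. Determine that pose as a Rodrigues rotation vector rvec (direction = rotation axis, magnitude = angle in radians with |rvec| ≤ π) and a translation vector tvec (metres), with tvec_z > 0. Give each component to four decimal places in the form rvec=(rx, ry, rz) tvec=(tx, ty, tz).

Intrinsics K: fx=592.8, fy=854.3, cx=335.4, cy=221.2
Marker side s = 0.237 m; corners in marker frame (Z=0):
  M0 = (-0.1185, +0.1185, 0)
  M1 = (+0.1185, +0.1185, 0)
  M2 = (+0.1185, -0.1185, 0)
  M3 = (-0.1185, -0.1185, 0)
Detected image corners:
  c0 = (257.576751, 443.698198) px
  c1 = (353.219894, 420.424420) px
  c2 = (341.465443, 270.917952) px
  c3 = (247.301280, 278.325941) px
Planar DLT: solve 8×8 A·h = b for H (H[2,2]=1):
  H  [+524.58488 +12.49630 +302.14515]
  H  [+82.04643 +622.44134 +351.90348]
  H  [+0.41412 -0.11382 +1.00000]
B = K⁻¹H; ‖b₁‖=0.771317, ‖b₂‖=0.771317; λ = 2/(‖b₁‖+‖b₂‖) = 1.296484, sign → tz>0 ⇒ λ=+1.296484
r₁ = λ·B[:,0] = (+0.84352,-0.01450,+0.53689); r₂ = λ·B[:,1] = (+0.11082,+0.98282,-0.14757)
r₃ = r₁×r₂ = (-0.52553,+0.18397,+0.83064); SVD([r₁ r₂ r₃]) → R = UVᵀ:
  R  [+0.84352 +0.11082 -0.52553]
  R  [-0.01450 +0.98282 +0.18397]
  R  [+0.53689 -0.14757 +0.83064]
t = (-0.07273, +0.19836, +1.29648) m
tr R = 2.656992; θ = arccos((tr R − 1)/2) = 0.594380 rad = 34.055°
axis k = ((R−Rᵀ)₃₂, (R−Rᵀ)₁₃, (R−Rᵀ)₂₁) / (2 sinθ) = (-0.296020, -0.948605, -0.111897)
rvec = θ·k = (-0.175948, -0.563831, -0.066509)

rvec=(-0.1759, -0.5638, -0.0665) tvec=(-0.0727, 0.1984, 1.2965)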